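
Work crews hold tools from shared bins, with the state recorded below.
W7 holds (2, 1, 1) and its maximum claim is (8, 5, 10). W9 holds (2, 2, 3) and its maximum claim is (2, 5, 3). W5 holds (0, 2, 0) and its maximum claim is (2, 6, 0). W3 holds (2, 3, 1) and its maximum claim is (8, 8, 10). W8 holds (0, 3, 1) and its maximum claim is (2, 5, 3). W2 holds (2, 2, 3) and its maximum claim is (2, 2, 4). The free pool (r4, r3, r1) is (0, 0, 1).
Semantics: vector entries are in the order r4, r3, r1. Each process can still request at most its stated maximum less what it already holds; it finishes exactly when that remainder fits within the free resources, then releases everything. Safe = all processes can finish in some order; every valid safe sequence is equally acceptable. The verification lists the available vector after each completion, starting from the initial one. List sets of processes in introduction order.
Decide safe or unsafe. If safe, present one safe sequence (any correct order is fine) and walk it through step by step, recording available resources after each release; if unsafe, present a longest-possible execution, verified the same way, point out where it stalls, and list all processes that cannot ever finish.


The state is UNSAFE.
Key observation: r4 is the bottleneck — with W2, W8, W9, W5 done the pool holds (4, 9, 8), short of every remaining need.
The run W2, W8, W9, W5 cannot be extended any further. Check, step by step:
  pool = (0, 0, 1)
  W2: need (0, 0, 1) fits (0, 0, 1); releases (2, 2, 3), pool now (2, 2, 4)
  W8: need (2, 2, 2) fits (2, 2, 4); releases (0, 3, 1), pool now (2, 5, 5)
  W9: need (0, 3, 0) fits (2, 5, 5); releases (2, 2, 3), pool now (4, 7, 8)
  W5: need (2, 4, 0) fits (4, 7, 8); releases (0, 2, 0), pool now (4, 9, 8)
  W7 still needs (6, 4, 9) but only (4, 9, 8) is free — short on r4 and r1
  W3 still needs (6, 5, 9) but only (4, 9, 8) is free — short on r4 and r1
Never able to finish: W7 and W3.


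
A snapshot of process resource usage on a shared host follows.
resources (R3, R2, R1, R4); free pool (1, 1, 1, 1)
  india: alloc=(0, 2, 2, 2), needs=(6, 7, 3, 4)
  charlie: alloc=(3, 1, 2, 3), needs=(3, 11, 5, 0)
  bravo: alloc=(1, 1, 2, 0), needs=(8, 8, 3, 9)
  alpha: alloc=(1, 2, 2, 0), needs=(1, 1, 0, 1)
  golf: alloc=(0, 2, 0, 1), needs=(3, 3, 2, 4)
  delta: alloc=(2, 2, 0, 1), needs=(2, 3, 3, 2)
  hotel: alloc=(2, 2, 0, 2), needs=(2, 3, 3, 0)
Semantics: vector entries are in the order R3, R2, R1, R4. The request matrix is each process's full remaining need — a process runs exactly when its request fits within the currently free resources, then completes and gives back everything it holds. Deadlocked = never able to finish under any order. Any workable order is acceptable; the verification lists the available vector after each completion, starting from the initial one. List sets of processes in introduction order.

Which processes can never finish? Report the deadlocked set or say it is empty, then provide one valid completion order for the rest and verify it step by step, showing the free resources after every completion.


The deadlocked set is empty.
Key observation: the pool covers alpha at once, and every later process fits after earlier releases.
A valid finishing order for the others: alpha, hotel, delta, india, golf, charlie, bravo. Walking it through:
  pool = (1, 1, 1, 1)
  run alpha (needs (1, 1, 0, 1), free (1, 1, 1, 1)); after release of (1, 2, 2, 0) the pool is (2, 3, 3, 1)
  run hotel (needs (2, 3, 3, 0), free (2, 3, 3, 1)); after release of (2, 2, 0, 2) the pool is (4, 5, 3, 3)
  run delta (needs (2, 3, 3, 2), free (4, 5, 3, 3)); after release of (2, 2, 0, 1) the pool is (6, 7, 3, 4)
  run india (needs (6, 7, 3, 4), free (6, 7, 3, 4)); after release of (0, 2, 2, 2) the pool is (6, 9, 5, 6)
  run golf (needs (3, 3, 2, 4), free (6, 9, 5, 6)); after release of (0, 2, 0, 1) the pool is (6, 11, 5, 7)
  run charlie (needs (3, 11, 5, 0), free (6, 11, 5, 7)); after release of (3, 1, 2, 3) the pool is (9, 12, 7, 10)
  run bravo (needs (8, 8, 3, 9), free (9, 12, 7, 10)); after release of (1, 1, 2, 0) the pool is (10, 13, 9, 10)


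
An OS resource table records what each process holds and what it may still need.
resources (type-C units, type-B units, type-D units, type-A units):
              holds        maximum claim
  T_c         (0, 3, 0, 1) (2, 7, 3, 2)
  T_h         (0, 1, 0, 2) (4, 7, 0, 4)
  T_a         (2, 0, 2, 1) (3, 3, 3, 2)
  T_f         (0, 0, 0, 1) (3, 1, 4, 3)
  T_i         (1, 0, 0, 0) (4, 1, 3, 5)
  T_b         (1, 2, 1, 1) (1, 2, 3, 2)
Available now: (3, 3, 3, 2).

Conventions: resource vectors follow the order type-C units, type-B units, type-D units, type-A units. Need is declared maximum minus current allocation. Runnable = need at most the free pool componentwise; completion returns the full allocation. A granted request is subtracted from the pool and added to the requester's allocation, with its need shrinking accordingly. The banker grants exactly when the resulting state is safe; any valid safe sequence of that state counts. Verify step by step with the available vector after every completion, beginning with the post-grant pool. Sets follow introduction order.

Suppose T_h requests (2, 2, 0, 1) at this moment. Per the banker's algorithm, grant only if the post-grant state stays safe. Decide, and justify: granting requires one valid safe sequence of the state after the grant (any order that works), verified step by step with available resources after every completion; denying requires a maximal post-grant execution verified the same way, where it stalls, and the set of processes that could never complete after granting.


DENY. Granting would leave the state unsafe.
Key observation: after T_b, T_a, T_f the pool peaks at (4, 3, 6, 4), and each blocked process is short somewhere: T_c on type-B units; T_h on type-B units; T_i on type-A units.
After a pretend grant, a maximal execution: T_b, T_a, T_f — then nothing else fits. Verifying each step:
  pool = (1, 1, 3, 1)
  T_b: need (0, 0, 2, 1) fits (1, 1, 3, 1); releases (1, 2, 1, 1), pool now (2, 3, 4, 2)
  T_a: need (1, 3, 1, 1) fits (2, 3, 4, 2); releases (2, 0, 2, 1), pool now (4, 3, 6, 3)
  T_f: need (3, 1, 4, 2) fits (4, 3, 6, 3); releases (0, 0, 0, 1), pool now (4, 3, 6, 4)
  T_c still needs (2, 4, 3, 1) but only (4, 3, 6, 4) is free — short on type-B units
  T_h still needs (2, 4, 0, 1) but only (4, 3, 6, 4) is free — short on type-B units
  T_i still needs (3, 1, 3, 5) but only (4, 3, 6, 4) is free — short on type-A units
Processes that could never finish after the grant: T_c, T_h and T_i.


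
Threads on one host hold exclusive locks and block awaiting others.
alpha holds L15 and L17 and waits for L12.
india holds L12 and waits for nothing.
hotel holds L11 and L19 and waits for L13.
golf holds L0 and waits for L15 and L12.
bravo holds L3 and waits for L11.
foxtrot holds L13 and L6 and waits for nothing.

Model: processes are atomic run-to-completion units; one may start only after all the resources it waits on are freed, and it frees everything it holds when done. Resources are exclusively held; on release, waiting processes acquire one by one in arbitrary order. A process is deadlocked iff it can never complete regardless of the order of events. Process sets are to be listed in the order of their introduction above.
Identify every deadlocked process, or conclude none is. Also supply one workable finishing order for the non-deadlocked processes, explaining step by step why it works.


No process is deadlocked.
Key observation: every chain of waits terminates; starting from the processes that wait on nothing, all the rest unlock in turn.
The rest can finish in the order india, foxtrot, hotel, alpha, golf, bravo.
Step-by-step check:
  run india (it waits on nothing); releases L12
  run foxtrot (it waits on nothing); releases L13 and L6
  hotel: everything it awaited (L13) is free; runs, freeing L11 and L19
  alpha: everything it awaited (L12) is free; runs, freeing L15 and L17
  golf: everything it awaited (L15 and L12) is free; runs, freeing L0
  bravo: everything it awaited (L11) is free; runs, freeing L3


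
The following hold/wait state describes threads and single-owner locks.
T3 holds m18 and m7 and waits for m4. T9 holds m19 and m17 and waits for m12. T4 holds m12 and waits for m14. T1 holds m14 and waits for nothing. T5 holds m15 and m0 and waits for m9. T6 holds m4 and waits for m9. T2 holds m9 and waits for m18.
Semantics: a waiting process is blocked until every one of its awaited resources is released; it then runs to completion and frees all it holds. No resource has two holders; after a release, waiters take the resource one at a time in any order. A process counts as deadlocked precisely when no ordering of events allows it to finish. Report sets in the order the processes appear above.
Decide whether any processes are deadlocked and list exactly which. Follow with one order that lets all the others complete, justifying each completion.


The deadlocked set is T3, T5, T6 and T2.
Key observation: nobody on the ring T3 -> T6 -> T2 -> T3 can start until another member finishes, which never happens; T5 waits into the deadlock from upstream.
One completion order for the rest: T1, T4, T9.
Verifying each step:
  run T1 (it waits on nothing); releases m14
  T4: everything it awaited (m14) is free; runs, freeing m12
  T9: everything it awaited (m12) is free; runs, freeing m19 and m17


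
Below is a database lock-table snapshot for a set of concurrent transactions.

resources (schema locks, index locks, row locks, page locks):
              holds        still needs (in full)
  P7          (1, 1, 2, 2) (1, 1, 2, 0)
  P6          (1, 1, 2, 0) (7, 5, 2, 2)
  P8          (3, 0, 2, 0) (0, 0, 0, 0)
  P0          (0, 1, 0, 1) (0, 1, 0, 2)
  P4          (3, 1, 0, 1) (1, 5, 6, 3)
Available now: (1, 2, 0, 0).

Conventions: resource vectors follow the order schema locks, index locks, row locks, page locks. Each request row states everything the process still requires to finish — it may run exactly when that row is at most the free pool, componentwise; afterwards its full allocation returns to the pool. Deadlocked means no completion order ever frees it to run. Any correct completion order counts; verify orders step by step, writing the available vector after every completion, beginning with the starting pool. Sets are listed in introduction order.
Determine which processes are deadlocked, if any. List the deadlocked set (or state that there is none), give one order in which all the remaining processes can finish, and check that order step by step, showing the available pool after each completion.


The deadlocked set is P6 and P4.
Key observation: index locks is the bottleneck — with P8, P7, P0 done the pool holds (5, 4, 4, 3), short of every remaining need.
The rest can finish in the order P8, P7, P0. Check, step by step:
  pool = (1, 2, 0, 0)
  run P8 (needs (0, 0, 0, 0), free (1, 2, 0, 0)); after release of (3, 0, 2, 0) the pool is (4, 2, 2, 0)
  run P7 (needs (1, 1, 2, 0), free (4, 2, 2, 0)); after release of (1, 1, 2, 2) the pool is (5, 3, 4, 2)
  run P0 (needs (0, 1, 0, 2), free (5, 3, 4, 2)); after release of (0, 1, 0, 1) the pool is (5, 4, 4, 3)
None of the blocked processes ever fits:
  blocked: P6 wants (7, 5, 2, 2), pool (5, 4, 4, 3) — not enough schema locks and index locks
  blocked: P4 wants (1, 5, 6, 3), pool (5, 4, 4, 3) — not enough index locks and row locks


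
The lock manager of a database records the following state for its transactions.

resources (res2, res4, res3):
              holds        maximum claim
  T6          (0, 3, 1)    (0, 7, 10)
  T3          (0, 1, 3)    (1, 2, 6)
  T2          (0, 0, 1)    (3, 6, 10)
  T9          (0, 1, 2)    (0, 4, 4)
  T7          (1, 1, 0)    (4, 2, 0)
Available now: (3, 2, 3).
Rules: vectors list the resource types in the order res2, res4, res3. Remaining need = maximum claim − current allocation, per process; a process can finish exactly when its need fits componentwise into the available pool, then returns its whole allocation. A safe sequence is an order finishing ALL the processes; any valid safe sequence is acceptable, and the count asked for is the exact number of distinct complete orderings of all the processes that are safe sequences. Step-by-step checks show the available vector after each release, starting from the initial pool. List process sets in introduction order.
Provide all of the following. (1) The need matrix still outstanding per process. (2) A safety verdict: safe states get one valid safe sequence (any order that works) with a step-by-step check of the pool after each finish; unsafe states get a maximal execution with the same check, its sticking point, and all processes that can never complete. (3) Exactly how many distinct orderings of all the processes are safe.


(1) Outstanding need per process (order res2, res4, res3):
  T6: (0, 4, 9)
  T3: (1, 1, 3)
  T2: (3, 6, 9)
  T9: (0, 3, 2)
  T7: (3, 1, 0)
(2) UNSAFE.
Key observation: once T7, T9, T3 finish, the pool peaks at (4, 5, 8) — and every remaining process still needs more res3 than that.
The run T7, T9, T3 cannot be extended any further. Walking it through:
  pool = (3, 2, 3)
  T7: need (3, 1, 0) fits (3, 2, 3); releases (1, 1, 0), pool now (4, 3, 3)
  T9: need (0, 3, 2) fits (4, 3, 3); releases (0, 1, 2), pool now (4, 4, 5)
  T3: need (1, 1, 3) fits (4, 4, 5); releases (0, 1, 3), pool now (4, 5, 8)
  T6 cannot run: need (0, 4, 9) vs free (4, 5, 8) (insufficient res3)
  T2 cannot run: need (3, 6, 9) vs free (4, 5, 8) (insufficient res4 and res3)
Processes that can never finish: T6 and T2.
(3) Precisely 0 of the possible complete orderings are safe sequences.


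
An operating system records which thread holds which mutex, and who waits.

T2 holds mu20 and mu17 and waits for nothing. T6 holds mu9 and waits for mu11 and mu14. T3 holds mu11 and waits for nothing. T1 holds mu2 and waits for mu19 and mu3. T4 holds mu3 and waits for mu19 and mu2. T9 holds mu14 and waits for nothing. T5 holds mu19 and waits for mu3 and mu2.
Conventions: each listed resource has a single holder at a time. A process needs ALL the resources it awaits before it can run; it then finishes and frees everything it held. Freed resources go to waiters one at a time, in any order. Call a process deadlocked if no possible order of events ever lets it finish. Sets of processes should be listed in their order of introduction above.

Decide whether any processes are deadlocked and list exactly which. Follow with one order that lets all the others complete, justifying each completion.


Deadlocked set: T1, T4 and T5.
Key observation: the cycle T1 -> T4 -> T1 can never break — each member waits on the next; T5 is caught in further circular waits.
One completion order for the rest: T2, T9, T3, T6.
Verifying each step:
  T2 waits on nothing -> runs at once and releases mu20 and mu17
  T9 waits on nothing -> runs at once and releases mu14
  T3 waits on nothing -> runs at once and releases mu11
  T6 waits on mu11 and mu14 — all released -> runs and releases mu9


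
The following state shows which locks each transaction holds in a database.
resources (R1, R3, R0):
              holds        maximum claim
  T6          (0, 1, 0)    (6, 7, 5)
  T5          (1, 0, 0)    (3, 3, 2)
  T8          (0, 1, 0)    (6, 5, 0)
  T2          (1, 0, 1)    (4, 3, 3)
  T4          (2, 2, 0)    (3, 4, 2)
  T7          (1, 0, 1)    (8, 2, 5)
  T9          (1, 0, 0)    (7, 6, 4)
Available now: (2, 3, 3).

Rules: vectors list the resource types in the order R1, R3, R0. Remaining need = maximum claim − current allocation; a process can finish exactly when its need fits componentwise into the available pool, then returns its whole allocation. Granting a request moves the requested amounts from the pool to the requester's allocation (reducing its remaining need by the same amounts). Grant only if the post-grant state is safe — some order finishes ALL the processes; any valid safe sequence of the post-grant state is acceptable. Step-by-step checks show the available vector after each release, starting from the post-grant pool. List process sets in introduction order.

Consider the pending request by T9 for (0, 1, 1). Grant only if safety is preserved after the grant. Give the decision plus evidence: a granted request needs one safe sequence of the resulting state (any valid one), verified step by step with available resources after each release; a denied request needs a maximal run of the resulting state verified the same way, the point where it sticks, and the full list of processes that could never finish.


GRANT — the state after the grant stays safe, e.g. via T4, T2, T5, T8, T9, T7, T6.
Key observation: the transfer keeps a workable pool ((2, 2, 2)); T4 starts the safe sequence.
Check on the post-grant state, step by step:
  pool = (2, 2, 2)
  T4: need (1, 2, 2) fits (2, 2, 2); releases (2, 2, 0), pool now (4, 4, 2)
  T2: need (3, 3, 2) fits (4, 4, 2); releases (1, 0, 1), pool now (5, 4, 3)
  T5: need (2, 3, 2) fits (5, 4, 3); releases (1, 0, 0), pool now (6, 4, 3)
  T8: need (6, 4, 0) fits (6, 4, 3); releases (0, 1, 0), pool now (6, 5, 3)
  T9: need (6, 5, 3) fits (6, 5, 3); releases (1, 1, 1), pool now (7, 6, 4)
  T7: need (7, 2, 4) fits (7, 6, 4); releases (1, 0, 1), pool now (8, 6, 5)
  T6: need (6, 6, 5) fits (8, 6, 5); releases (0, 1, 0), pool now (8, 7, 5)


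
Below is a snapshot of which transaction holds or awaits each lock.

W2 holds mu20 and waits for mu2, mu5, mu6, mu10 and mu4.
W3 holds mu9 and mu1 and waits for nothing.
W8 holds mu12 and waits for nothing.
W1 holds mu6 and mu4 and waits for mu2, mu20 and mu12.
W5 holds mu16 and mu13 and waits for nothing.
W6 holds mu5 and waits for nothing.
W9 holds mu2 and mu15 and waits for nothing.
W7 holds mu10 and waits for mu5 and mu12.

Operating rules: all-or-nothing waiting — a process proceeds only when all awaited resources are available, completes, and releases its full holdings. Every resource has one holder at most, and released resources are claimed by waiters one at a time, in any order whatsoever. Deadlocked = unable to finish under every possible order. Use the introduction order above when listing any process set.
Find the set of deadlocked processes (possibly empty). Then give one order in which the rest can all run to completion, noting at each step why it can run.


The deadlocked set is W2 and W1.
Key observation: the loop W2 -> W1 -> W2 blocks itself forever; no other process is dragged down with it.
A valid finishing order for the others: W3, W8, W6, W5, W7, W9.
Check, step by step:
  run W3 (it waits on nothing); releases mu9 and mu1
  run W8 (it waits on nothing); releases mu12
  run W6 (it waits on nothing); releases mu5
  run W5 (it waits on nothing); releases mu16 and mu13
  W7 waits on mu5 and mu12 — all released -> runs and releases mu10
  run W9 (it waits on nothing); releases mu2 and mu15


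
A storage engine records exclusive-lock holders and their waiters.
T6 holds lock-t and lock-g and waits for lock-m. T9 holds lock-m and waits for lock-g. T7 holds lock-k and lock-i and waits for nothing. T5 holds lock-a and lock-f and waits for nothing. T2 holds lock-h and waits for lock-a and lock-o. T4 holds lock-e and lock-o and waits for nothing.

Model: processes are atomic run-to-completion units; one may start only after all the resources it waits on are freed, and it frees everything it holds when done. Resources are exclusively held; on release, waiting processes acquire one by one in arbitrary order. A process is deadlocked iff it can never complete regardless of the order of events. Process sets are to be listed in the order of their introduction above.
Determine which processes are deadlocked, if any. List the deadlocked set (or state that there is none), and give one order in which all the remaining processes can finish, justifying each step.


Deadlocked: T6 and T9.
Key observation: T6 -> T9 -> T6 is a circular wait — nothing in it can go first; no other process is dragged down with it.
One completion order for the rest: T5, T7, T4, T2.
Step-by-step check:
  T5: no waits; runs immediately, freeing lock-a and lock-f
  T7: no waits; runs immediately, freeing lock-k and lock-i
  T4: no waits; runs immediately, freeing lock-e and lock-o
  T2: everything it awaited (lock-a and lock-o) is free; runs, freeing lock-h


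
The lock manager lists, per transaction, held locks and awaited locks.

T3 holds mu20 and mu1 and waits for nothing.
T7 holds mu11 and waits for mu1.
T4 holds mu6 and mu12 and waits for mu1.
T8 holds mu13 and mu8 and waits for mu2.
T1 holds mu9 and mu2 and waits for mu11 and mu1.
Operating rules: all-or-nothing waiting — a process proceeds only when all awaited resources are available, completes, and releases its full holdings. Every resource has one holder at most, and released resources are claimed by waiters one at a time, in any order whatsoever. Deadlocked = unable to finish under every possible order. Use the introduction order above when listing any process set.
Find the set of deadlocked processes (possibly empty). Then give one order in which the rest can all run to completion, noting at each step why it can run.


Nothing here is deadlocked.
Key observation: although several processes wait, no cycle exists — each chain bottoms out at a free runner.
One completion order for the rest: T3, T7, T1, T4, T8.
Check, step by step:
  T3: no waits; runs immediately, freeing mu20 and mu1
  T7: everything it awaited (mu1) is free; runs, freeing mu11
  T1: everything it awaited (mu11 and mu1) is free; runs, freeing mu9 and mu2
  T4: everything it awaited (mu1) is free; runs, freeing mu6 and mu12
  T8: everything it awaited (mu2) is free; runs, freeing mu13 and mu8


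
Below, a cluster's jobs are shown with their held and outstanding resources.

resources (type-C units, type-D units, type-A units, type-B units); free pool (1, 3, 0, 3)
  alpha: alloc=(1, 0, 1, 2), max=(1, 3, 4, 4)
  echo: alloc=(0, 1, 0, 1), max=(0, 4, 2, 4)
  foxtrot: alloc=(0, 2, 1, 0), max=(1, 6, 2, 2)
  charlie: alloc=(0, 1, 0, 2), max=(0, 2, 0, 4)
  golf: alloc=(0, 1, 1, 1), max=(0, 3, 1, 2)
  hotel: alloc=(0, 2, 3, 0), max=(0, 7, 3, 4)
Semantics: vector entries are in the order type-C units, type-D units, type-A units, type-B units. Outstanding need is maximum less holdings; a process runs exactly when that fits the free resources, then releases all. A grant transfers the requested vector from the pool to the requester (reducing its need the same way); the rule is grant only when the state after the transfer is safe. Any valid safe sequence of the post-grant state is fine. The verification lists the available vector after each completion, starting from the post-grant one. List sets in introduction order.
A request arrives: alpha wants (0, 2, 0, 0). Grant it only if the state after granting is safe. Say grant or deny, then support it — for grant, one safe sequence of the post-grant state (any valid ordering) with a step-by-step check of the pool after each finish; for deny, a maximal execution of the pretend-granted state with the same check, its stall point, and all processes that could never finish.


DENY — the pretend-granted state is unsafe.
Key observation: after charlie, golf the pool peaks at (1, 3, 1, 6), and each blocked process is short somewhere: alpha on type-A units; echo on type-A units; foxtrot on type-D units; hotel on type-D units.
Pretend the grant happened; the run charlie, golf goes as far as possible. Check, step by step:
  pool = (1, 1, 0, 3)
  run charlie (needs (0, 1, 0, 2), free (1, 1, 0, 3)); after release of (0, 1, 0, 2) the pool is (1, 2, 0, 5)
  run golf (needs (0, 2, 0, 1), free (1, 2, 0, 5)); after release of (0, 1, 1, 1) the pool is (1, 3, 1, 6)
  alpha still needs (0, 1, 3, 2) but only (1, 3, 1, 6) is free — short on type-A units
  echo still needs (0, 3, 2, 3) but only (1, 3, 1, 6) is free — short on type-A units
  foxtrot still needs (1, 4, 1, 2) but only (1, 3, 1, 6) is free — short on type-D units
  hotel still needs (0, 5, 0, 4) but only (1, 3, 1, 6) is free — short on type-D units
Post-grant, the permanently blocked set is alpha, echo, foxtrot and hotel.


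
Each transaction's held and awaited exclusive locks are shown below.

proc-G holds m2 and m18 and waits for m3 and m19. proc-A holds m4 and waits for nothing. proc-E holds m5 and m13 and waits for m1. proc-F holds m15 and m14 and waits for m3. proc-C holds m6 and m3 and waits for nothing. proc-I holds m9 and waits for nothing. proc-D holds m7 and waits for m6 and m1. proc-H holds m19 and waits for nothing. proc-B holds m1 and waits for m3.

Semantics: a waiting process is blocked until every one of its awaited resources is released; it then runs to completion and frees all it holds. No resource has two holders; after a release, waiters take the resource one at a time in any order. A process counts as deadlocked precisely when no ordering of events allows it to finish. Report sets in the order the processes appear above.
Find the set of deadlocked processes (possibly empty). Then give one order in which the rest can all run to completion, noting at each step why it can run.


The deadlocked set is empty.
Key observation: the waits form no ring: some process can always run, and its releases unblock the others one by one.
One completion order for the rest: proc-C, proc-I, proc-F, proc-H, proc-B, proc-E, proc-A, proc-G, proc-D.
Verifying each step:
  run proc-C (it waits on nothing); releases m6 and m3
  run proc-I (it waits on nothing); releases m9
  run proc-F (all its waits — m3 — are resolved); releases m15 and m14
  run proc-H (it waits on nothing); releases m19
  run proc-B (all its waits — m3 — are resolved); releases m1
  run proc-E (all its waits — m1 — are resolved); releases m5 and m13
  run proc-A (it waits on nothing); releases m4
  run proc-G (all its waits — m3 and m19 — are resolved); releases m2 and m18
  run proc-D (all its waits — m6 and m1 — are resolved); releases m7


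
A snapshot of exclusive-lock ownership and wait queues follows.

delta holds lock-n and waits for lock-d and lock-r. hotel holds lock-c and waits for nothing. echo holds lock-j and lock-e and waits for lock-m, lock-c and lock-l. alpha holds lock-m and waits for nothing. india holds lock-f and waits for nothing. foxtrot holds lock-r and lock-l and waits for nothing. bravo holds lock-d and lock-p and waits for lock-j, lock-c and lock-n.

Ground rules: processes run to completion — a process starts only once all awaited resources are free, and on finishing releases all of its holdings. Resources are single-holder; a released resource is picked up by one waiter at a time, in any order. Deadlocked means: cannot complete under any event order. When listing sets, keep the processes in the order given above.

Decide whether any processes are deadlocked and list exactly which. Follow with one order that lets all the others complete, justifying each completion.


Deadlocked set: delta and bravo.
Key observation: nobody on the ring delta -> bravo -> delta can start until another member finishes, which never happens; no other process is dragged down with it.
A valid finishing order for the others: foxtrot, hotel, india, alpha, echo.
Step-by-step check:
  foxtrot: no waits; runs immediately, freeing lock-r and lock-l
  hotel: no waits; runs immediately, freeing lock-c
  india: no waits; runs immediately, freeing lock-f
  alpha: no waits; runs immediately, freeing lock-m
  echo: everything it awaited (lock-m, lock-c and lock-l) is free; runs, freeing lock-j and lock-e


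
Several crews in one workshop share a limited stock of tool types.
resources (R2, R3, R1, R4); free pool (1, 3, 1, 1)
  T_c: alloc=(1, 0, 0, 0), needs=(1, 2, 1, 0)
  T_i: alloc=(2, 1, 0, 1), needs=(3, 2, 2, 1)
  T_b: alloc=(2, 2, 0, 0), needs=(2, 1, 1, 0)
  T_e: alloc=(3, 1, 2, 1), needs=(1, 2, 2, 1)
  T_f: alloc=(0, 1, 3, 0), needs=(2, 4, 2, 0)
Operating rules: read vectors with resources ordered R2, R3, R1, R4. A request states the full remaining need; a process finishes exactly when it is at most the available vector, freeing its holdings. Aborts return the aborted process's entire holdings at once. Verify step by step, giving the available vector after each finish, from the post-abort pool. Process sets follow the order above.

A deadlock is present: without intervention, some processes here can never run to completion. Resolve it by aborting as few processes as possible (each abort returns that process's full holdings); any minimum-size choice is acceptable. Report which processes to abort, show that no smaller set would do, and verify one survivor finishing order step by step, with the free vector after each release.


Minimum abort set: T_f.
Key observation: the returned (0, 1, 3, 0) from T_f is what brings T_e — unrunnable before, under any order — into play at step 1.
No smaller set exists: with zero aborts the deadlock remains.
Survivors finish in the order: T_e, T_b, T_c, T_i. Check, step by step (pool after the aborts first):
  pool = (1, 4, 4, 1)
  run T_e (needs (1, 2, 2, 1), free (1, 4, 4, 1)); after release of (3, 1, 2, 1) the pool is (4, 5, 6, 2)
  run T_b (needs (2, 1, 1, 0), free (4, 5, 6, 2)); after release of (2, 2, 0, 0) the pool is (6, 7, 6, 2)
  run T_c (needs (1, 2, 1, 0), free (6, 7, 6, 2)); after release of (1, 0, 0, 0) the pool is (7, 7, 6, 2)
  run T_i (needs (3, 2, 2, 1), free (7, 7, 6, 2)); after release of (2, 1, 0, 1) the pool is (9, 8, 6, 3)


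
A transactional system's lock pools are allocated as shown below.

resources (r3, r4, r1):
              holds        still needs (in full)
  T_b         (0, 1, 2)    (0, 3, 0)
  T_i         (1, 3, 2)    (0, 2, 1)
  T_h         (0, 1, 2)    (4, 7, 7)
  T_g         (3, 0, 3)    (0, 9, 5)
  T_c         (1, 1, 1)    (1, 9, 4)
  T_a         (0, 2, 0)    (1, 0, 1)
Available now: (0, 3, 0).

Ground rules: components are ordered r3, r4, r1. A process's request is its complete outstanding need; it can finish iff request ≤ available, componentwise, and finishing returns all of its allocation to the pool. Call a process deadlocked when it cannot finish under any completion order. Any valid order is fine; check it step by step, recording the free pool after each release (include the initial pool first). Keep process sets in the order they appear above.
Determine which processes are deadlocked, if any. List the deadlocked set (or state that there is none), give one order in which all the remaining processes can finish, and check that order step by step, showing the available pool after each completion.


The deadlocked set is empty.
Key observation: T_b leads a chain of completions in which each release enables another process.
One completion order for the rest: T_b, T_i, T_a, T_c, T_g, T_h. Walking it through:
  pool = (0, 3, 0)
  run T_b (needs (0, 3, 0), free (0, 3, 0)); after release of (0, 1, 2) the pool is (0, 4, 2)
  run T_i (needs (0, 2, 1), free (0, 4, 2)); after release of (1, 3, 2) the pool is (1, 7, 4)
  run T_a (needs (1, 0, 1), free (1, 7, 4)); after release of (0, 2, 0) the pool is (1, 9, 4)
  run T_c (needs (1, 9, 4), free (1, 9, 4)); after release of (1, 1, 1) the pool is (2, 10, 5)
  run T_g (needs (0, 9, 5), free (2, 10, 5)); after release of (3, 0, 3) the pool is (5, 10, 8)
  run T_h (needs (4, 7, 7), free (5, 10, 8)); after release of (0, 1, 2) the pool is (5, 11, 10)


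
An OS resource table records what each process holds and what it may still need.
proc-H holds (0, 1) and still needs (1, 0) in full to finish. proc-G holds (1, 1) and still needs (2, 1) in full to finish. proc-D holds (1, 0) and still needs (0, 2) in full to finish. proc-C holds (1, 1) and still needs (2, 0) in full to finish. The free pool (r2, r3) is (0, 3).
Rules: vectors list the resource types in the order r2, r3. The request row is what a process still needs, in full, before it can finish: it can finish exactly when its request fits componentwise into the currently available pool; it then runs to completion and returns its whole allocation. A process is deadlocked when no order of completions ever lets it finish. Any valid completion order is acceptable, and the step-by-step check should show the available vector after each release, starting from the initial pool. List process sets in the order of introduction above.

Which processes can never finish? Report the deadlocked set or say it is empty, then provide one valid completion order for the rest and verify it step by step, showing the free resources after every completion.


The deadlocked set is proc-G and proc-C.
Key observation: after proc-D, proc-H complete, (1, 4) is the best the pool ever gets, yet each leftover process wants more r2.
A valid finishing order for the others: proc-D, proc-H. Step-by-step check:
  pool = (0, 3)
  proc-D needs (0, 2) <= (0, 3) -> finishes; pool += (1, 0) = (1, 3)
  proc-H needs (1, 0) <= (1, 3) -> finishes; pool += (0, 1) = (1, 4)
None of the blocked processes ever fits:
  blocked: proc-G wants (2, 1), pool (1, 4) — not enough r2
  blocked: proc-C wants (2, 0), pool (1, 4) — not enough r2


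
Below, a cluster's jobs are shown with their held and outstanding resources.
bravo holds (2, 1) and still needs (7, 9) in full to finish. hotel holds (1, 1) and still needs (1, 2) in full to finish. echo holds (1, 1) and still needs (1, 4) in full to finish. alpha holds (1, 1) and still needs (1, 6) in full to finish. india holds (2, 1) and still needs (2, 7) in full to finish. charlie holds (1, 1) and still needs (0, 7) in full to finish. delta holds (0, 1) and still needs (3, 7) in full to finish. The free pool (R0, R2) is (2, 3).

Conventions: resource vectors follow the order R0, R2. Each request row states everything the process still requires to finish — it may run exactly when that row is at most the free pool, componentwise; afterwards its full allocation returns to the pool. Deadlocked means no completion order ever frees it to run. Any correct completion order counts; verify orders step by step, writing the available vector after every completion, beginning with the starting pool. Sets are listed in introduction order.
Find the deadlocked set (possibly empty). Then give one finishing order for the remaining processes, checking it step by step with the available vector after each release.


Deadlocked set: bravo, alpha, india, charlie and delta.
Key observation: the pool after hotel, echo is (4, 5); every surviving request exceeds it in R2, so progress ends there.
A valid finishing order for the others: hotel, echo. Verifying each step:
  pool = (2, 3)
  run hotel (needs (1, 2), free (2, 3)); after release of (1, 1) the pool is (3, 4)
  run echo (needs (1, 4), free (3, 4)); after release of (1, 1) the pool is (4, 5)
The blocked processes can never fit:
  blocked: bravo wants (7, 9), pool (4, 5) — not enough R0 and R2
  blocked: alpha wants (1, 6), pool (4, 5) — not enough R2
  blocked: india wants (2, 7), pool (4, 5) — not enough R2
  blocked: charlie wants (0, 7), pool (4, 5) — not enough R2
  blocked: delta wants (3, 7), pool (4, 5) — not enough R2


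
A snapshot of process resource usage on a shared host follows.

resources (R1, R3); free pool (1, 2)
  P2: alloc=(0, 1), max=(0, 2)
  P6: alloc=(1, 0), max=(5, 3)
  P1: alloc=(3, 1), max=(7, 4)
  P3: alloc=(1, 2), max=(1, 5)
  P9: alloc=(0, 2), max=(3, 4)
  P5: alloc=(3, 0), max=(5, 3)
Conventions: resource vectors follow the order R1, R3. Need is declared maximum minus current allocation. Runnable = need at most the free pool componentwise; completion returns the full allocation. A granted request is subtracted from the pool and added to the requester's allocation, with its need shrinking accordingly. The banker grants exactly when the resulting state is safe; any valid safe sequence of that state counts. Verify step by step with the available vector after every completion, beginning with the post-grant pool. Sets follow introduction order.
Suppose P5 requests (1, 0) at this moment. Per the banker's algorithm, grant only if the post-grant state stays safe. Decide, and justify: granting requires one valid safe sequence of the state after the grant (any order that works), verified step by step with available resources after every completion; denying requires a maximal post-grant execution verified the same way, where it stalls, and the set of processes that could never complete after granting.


GRANT: granting preserves safety; a valid post-grant sequence is P2, P3, P5, P1, P6, P9.
Key observation: granting shrinks the pool to (0, 2), yet P2 still fits and the chain goes through.
Step-by-step check of the post-grant state:
  pool = (0, 2)
  P2 needs (0, 1) <= (0, 2) -> finishes; pool += (0, 1) = (0, 3)
  P3 needs (0, 3) <= (0, 3) -> finishes; pool += (1, 2) = (1, 5)
  P5 needs (1, 3) <= (1, 5) -> finishes; pool += (4, 0) = (5, 5)
  P1 needs (4, 3) <= (5, 5) -> finishes; pool += (3, 1) = (8, 6)
  P6 needs (4, 3) <= (8, 6) -> finishes; pool += (1, 0) = (9, 6)
  P9 needs (3, 2) <= (9, 6) -> finishes; pool += (0, 2) = (9, 8)


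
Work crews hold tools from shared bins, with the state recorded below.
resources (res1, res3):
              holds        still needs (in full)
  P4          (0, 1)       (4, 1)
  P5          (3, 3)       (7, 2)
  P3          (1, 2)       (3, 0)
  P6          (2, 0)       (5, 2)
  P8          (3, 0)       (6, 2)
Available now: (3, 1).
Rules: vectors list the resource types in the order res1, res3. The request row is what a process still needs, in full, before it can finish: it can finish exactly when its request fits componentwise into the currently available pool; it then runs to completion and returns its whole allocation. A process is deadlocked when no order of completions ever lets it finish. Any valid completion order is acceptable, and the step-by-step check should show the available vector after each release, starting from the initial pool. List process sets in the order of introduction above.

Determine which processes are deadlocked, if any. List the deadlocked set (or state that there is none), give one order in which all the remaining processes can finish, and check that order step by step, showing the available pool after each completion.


The deadlocked set is P5, P6 and P8.
Key observation: even finishing P3, P4 leaves just (4, 4) free — too little res1 for any of the remaining processes.
One completion order for the rest: P3, P4. Verifying each step:
  pool = (3, 1)
  run P3 (needs (3, 0), free (3, 1)); after release of (1, 2) the pool is (4, 3)
  run P4 (needs (4, 1), free (4, 3)); after release of (0, 1) the pool is (4, 4)
The stuck group stays short no matter what:
  P5 cannot run: need (7, 2) vs free (4, 4) (insufficient res1)
  P6 cannot run: need (5, 2) vs free (4, 4) (insufficient res1)
  P8 cannot run: need (6, 2) vs free (4, 4) (insufficient res1)


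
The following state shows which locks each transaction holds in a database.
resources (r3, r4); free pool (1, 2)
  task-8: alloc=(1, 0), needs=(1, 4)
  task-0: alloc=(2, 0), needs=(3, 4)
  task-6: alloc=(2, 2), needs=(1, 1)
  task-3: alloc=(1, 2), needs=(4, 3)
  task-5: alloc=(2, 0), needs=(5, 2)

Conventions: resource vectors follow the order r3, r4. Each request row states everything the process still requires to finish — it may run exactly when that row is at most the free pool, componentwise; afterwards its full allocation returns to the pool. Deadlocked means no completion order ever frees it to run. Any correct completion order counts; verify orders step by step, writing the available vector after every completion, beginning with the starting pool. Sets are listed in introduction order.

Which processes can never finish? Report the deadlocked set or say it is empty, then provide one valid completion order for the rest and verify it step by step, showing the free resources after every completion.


Nothing here is deadlocked.
Key observation: starting with task-6, each completion frees enough for the next — no one is permanently blocked.
One completion order for the rest: task-6, task-8, task-0, task-3, task-5. Check, step by step:
  pool = (1, 2)
  task-6 needs (1, 1) <= (1, 2) -> finishes; pool += (2, 2) = (3, 4)
  task-8 needs (1, 4) <= (3, 4) -> finishes; pool += (1, 0) = (4, 4)
  task-0 needs (3, 4) <= (4, 4) -> finishes; pool += (2, 0) = (6, 4)
  task-3 needs (4, 3) <= (6, 4) -> finishes; pool += (1, 2) = (7, 6)
  task-5 needs (5, 2) <= (7, 6) -> finishes; pool += (2, 0) = (9, 6)
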